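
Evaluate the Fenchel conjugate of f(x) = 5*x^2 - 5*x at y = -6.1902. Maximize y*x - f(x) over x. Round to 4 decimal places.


f*(y) = sup_x {y*x - a*x^2 - b*x} = sup_x {(y-b)*x - a*x^2}
FOC: (y - b) - 2a*x = 0 => x* = (y - b)/(2a)
x* = (-6.1902 + 5)/(2*5) = -0.119
f*(-6.1902) = (y-b)^2/(4a) = (-6.1902 + 5)^2/(4*5)
= 1.4166/20 = 0.0708


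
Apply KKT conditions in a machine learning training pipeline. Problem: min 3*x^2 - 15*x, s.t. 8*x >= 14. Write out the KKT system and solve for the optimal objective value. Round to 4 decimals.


Step 1: Try lambda = 0 (constraint inactive).
Stationarity: 2*3*x - 15 = 0
x* = 15/(2*3) = 2.5
Check constraint: 8*2.5 = 20.0 >= 14 -- satisfied.
Step 2: Compute optimal value.
f(x*) = 3*2.5^2 - 15*2.5 = -18.75


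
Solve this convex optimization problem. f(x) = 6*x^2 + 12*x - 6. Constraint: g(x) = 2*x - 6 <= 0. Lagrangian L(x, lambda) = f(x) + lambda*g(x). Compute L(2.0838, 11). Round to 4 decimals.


Step 1: Evaluate f(x).
f(2.0838) = 6*2.0838^2 + 12*2.0838 - 6 = 45.0589
Step 2: Evaluate g(x).
g(2.0838) = 2*2.0838 - 6 = -1.8324
Step 3: Compute Lagrangian.
L = 45.0589 + 11*-1.8324 = 24.9025


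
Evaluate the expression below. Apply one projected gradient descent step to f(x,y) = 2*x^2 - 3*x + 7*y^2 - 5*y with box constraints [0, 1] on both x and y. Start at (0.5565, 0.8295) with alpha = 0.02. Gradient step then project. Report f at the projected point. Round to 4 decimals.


Step 1: Compute gradient at (0.5565, 0.8295).
grad_x = 2*2*0.5565 - 3 = -0.774
grad_y = 2*7*0.8295 - 5 = 6.613
Step 2: Gradient step.
x_raw = 0.5565 - 0.02*-0.774 = 0.572
y_raw = 0.8295 - 0.02*6.613 = 0.6972
Step 3: Project onto [0, 1].
x_proj = clip(0.572) = 0.572
y_proj = clip(0.6972) = 0.6972
Step 4: Evaluate f.
f(0.572, 0.6972) = -1.1448


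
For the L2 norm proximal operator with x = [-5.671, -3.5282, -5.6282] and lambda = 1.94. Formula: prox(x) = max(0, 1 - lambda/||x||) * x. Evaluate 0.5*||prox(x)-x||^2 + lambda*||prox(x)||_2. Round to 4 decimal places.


Step 1: Compute ||x||.
||x|| = 8.7341
Step 2: Compute scaling factor.
scale = max(0, 1 - 1.94/8.7341) = 0.7779
Step 3: prox(x) = [-4.4114, -2.7445, -4.3781]
||prox(x)|| = 6.7941
Step 4: Proximal objective.
0.5*||prox-x||^2 = 1.8818
lambda*||prox|| = 13.1806
Total = 15.0624


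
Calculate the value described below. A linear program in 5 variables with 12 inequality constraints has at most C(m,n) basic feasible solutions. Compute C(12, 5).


Each vertex corresponds to some choice of n active constraints out of m, so the number of vertices is at most C(m, n) = m! / (n!(m-n)!).
m = 12, n = 5
Numerator: 12 * 11 * 10 * 9 * 8
Denominator: 5! = 120
C(12, 5) = 792


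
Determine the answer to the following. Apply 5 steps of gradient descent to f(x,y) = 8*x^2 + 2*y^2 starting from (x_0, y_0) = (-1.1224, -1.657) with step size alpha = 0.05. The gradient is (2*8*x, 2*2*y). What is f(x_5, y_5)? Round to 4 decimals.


Gradient descent on f(x,y) = 8*x^2 + 2*y^2.
Starting point: (-1.1224, -1.657), alpha = 0.05
Step 1: grad_x = 2*8*-1.1224 = -17.9584, grad_y = 2*2*-1.657 = -6.628
  x_1 = -1.1224 - 0.05*-17.9584 = -0.2245
  y_1 = -1.657 - 0.05*-6.628 = -1.3256
Step 2: grad_x = 2*8*-0.2245 = -3.5917, grad_y = 2*2*-1.3256 = -5.3024
  x_2 = -0.2245 - 0.05*-3.5917 = -0.0449
  y_2 = -1.3256 - 0.05*-5.3024 = -1.0605
Step 3: grad_x = 2*8*-0.0449 = -0.7183, grad_y = 2*2*-1.0605 = -4.2419
  x_3 = -0.0449 - 0.05*-0.7183 = -0.009
  y_3 = -1.0605 - 0.05*-4.2419 = -0.8484
Step 4: grad_x = 2*8*-0.009 = -0.1437, grad_y = 2*2*-0.8484 = -3.3935
  x_4 = -0.009 - 0.05*-0.1437 = -0.0018
  y_4 = -0.8484 - 0.05*-3.3935 = -0.6787
Step 5: grad_x = 2*8*-0.0018 = -0.0287, grad_y = 2*2*-0.6787 = -2.7148
  x_5 = -0.0018 - 0.05*-0.0287 = -0.0004
  y_5 = -0.6787 - 0.05*-2.7148 = -0.543
f(-0.0004, -0.543) = 8*(-0.0004)^2 + 2*(-0.543)^2 = 0.5896


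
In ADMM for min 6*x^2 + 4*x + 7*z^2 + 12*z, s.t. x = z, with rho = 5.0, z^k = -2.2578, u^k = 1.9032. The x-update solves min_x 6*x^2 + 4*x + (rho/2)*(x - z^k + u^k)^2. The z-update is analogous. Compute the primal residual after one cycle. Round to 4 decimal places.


ADMM iteration with rho = 5.0, z^k = -2.2578, u^k = 1.9032
Step 1: x-update.
Minimize 6*x^2 + 4*x + (5.0/2)*(x + 2.2578 + 1.9032)^2
FOC: (2*6 + 5.0)*x = -4 + 5.0*(-2.2578 - 1.9032)
x^{k+1} = -1.4591
Step 2: z-update.
Minimize 7*z^2 + 12*z + (5.0/2)*(-1.4591 - z + 1.9032)^2
FOC: (2*7 + 5.0)*z = -12 + 5.0*(-1.4591 + 1.9032)
z^{k+1} = -0.5147
Step 3: u-update.
u^{k+1} = 1.9032 - 1.4591 + 0.5147 = 0.9588
Step 4: Primal residual = |-1.4591 + 0.5147| = 0.9444


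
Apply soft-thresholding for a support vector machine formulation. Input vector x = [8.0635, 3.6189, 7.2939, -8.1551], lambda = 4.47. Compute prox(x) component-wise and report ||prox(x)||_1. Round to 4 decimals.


Soft-thresholding with lambda = 4.47:
prox(8.0635) = sign(8.0635)*max(|8.0635| - 4.47, 0) = 3.5935
prox(3.6189) = sign(3.6189)*max(|3.6189| - 4.47, 0) = 0.0
prox(7.2939) = sign(7.2939)*max(|7.2939| - 4.47, 0) = 2.8239
prox(-8.1551) = sign(-8.1551)*max(|-8.1551| - 4.47, 0) = -3.6851
prox(x) = [3.5935, 0.0, 2.8239, -3.6851]
||prox(x)||_1 = 3.5935 + 0.0 + 2.8239 + 3.6851 = 10.1025


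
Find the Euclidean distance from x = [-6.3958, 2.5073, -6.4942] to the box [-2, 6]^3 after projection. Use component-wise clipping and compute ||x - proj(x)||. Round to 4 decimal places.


Project each component onto [-2, 6].
clip(-6.3958) = -2.0, clip(2.5073) = 2.5073, clip(-6.4942) = -2.0
Projection = [-2.0, 2.5073, -2.0]
Squared diffs: [19.3231, 0.0, 20.1978]
Distance = sqrt(39.5209) = 6.2866


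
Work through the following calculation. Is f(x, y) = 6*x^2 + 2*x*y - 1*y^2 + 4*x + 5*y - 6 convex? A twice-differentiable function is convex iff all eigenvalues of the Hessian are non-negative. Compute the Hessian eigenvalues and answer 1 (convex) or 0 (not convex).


The Hessian of f(x,y) = 6*x^2 + 2*x*y - 1*y^2 + 4*x + 5*y - 6 is:
H = [[12, 2], [2, -2]]
Trace = 12 - 2 = 10
Determinant = 12*-2 - (2)^2 = -28
Discriminant = (10)^2 - 4*-28 = 212.0
Eigenvalues: lambda_1 = -2.2801, lambda_2 = 12.2801
The function is not convex.

0


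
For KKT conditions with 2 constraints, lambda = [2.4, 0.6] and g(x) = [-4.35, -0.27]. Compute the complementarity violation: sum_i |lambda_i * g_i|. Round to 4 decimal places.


KKT complementary slackness check:
lambda_1 * g_1 = 2.4 * -4.35 = -10.44
lambda_2 * g_2 = 0.6 * -0.27 = -0.162
Total violation = 10.44 + 0.162 = 10.602


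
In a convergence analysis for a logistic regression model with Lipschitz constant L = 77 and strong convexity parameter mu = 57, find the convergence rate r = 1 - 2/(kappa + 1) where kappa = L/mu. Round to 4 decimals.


Step 1: Compute the condition number.
kappa = L/mu = 77/57 = 1.3509
Step 2: Compute the convergence rate.
r = 1 - 2/(kappa + 1) = 1 - 2*mu/(L + mu) = (L - mu)/(L + mu) = 20/134 = 0.1493


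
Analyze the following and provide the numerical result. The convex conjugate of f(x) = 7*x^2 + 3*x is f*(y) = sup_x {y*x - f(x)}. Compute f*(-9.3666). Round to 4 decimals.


f*(y) = sup_x {y*x - a*x^2 - b*x} = sup_x {(y-b)*x - a*x^2}
FOC: (y - b) - 2a*x = 0 => x* = (y - b)/(2a)
x* = (-9.3666 - 3)/(2*7) = -0.8833
f*(-9.3666) = (y-b)^2/(4a) = (-9.3666 - 3)^2/(4*7)
= 152.9328/28 = 5.4619


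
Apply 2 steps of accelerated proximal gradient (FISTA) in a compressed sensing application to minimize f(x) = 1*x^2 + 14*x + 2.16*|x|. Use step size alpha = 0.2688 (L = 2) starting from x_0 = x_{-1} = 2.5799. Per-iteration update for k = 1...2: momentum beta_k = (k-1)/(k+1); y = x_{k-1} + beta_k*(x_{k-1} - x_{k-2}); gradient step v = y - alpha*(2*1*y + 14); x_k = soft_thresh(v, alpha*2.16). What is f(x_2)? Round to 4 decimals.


FISTA on f(x) = 1*x^2 + 14*x + 2.16*|x|
L = 2, alpha = 0.2688
Iteration 1: beta = 0.0, y = 2.5799 + 0.0*(2.5799 - 2.5799) = 2.5799
  grad(y) = 19.1598, v = y - alpha*grad = -2.5703
  prox(v) = soft_thresh(-2.5703, 0.5806) = -1.9896
Iteration 2: beta = 0.3333, y = -1.9896 + 0.3333*(-1.9896 - 2.5799) = -3.5128
  grad(y) = 6.9743, v = y - alpha*grad = -5.3875
  prox(v) = soft_thresh(-5.3875, 0.5806) = -4.8069
f(x_2) = 1*(-4.8069)^2 + 14*(-4.8069) + 2.16*|-4.8069| = -33.8075


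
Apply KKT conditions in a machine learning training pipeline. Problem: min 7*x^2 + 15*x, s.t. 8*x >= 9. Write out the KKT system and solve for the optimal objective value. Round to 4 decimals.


Step 1: Try lambda = 0 (constraint inactive).
x_unc = -15/(2*7) = -1.0714
Check: 8*-1.0714 = -8.5712 < 9 -- violated!
Step 2: Constraint must be active: 8*x = 9
x* = 9/8 = 1.125
lambda = (2*7*1.125 + 15)/8 = 3.8438
Step 3: Compute optimal value.
f(x*) = 7*1.125^2 + 15*1.125 = 25.7344


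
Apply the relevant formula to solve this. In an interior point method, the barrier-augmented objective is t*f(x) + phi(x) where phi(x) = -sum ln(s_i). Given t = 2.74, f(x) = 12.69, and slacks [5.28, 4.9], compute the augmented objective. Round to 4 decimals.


Step 1: Compute log-barrier.
ln values: [1.6639, 1.5892]
phi = -(1.6639 + 1.5892) = -3.2532
Step 2: Compute augmented objective.
t*f(x) = 2.74*12.69 = 34.7706
Total = 34.7706 - 3.2532 = 31.5174


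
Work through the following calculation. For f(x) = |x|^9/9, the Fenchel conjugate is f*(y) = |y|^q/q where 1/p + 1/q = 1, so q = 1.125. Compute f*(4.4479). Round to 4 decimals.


The conjugate exponent q satisfies 1/p + 1/q = 1.
p = 9, so q = 9/(9 - 1) = 1.125
|y|^q = 4.4479^1.125 = 5.3601
f*(4.4479) = 5.3601 / 1.125 = 4.7645


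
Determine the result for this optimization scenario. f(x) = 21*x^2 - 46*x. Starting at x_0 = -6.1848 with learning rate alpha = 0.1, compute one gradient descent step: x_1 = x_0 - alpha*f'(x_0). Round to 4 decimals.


We compute the gradient at x_0 and apply the update.
f'(x) = 42*x - 46
f'(-6.1848) = 42*-6.1848 - 46 = -305.7616
x_1 = -6.1848 - 0.1*-305.7616 = 24.3914


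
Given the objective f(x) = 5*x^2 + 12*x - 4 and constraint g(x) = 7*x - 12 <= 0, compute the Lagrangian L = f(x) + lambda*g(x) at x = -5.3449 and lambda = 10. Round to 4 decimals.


Step 1: Evaluate f(x).
f(-5.3449) = 5*(-5.3449)^2 + 12*(-5.3449) - 4 = 74.701
Step 2: Evaluate g(x).
g(-5.3449) = 7*-5.3449 - 12 = -49.4143
Step 3: Compute Lagrangian.
L = 74.701 + 10*-49.4143 = -419.442


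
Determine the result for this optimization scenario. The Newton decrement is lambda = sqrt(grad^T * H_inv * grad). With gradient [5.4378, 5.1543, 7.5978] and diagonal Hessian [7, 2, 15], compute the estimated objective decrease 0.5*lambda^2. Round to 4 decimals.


Step 1: H is diagonal, so H^(-1) * g = [0.7768, 2.5772, 0.5065].
Step 2: g^T H^(-1) g = sum_i g_i^2 / H_ii
  = (5.4378)^2/7 + (5.1543)^2/2 + (7.5978)^2/15
  = 4.2242 + 13.2834 + 3.8484 = 21.3561
Step 3: Objective decrease = 0.5 * g^T H^(-1) g = 10.678


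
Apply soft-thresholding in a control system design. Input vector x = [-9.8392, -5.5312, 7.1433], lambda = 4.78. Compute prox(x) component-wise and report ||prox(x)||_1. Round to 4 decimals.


Soft-thresholding with lambda = 4.78:
prox(-9.8392) = sign(-9.8392)*max(|-9.8392| - 4.78, 0) = -5.0592
prox(-5.5312) = sign(-5.5312)*max(|-5.5312| - 4.78, 0) = -0.7512
prox(7.1433) = sign(7.1433)*max(|7.1433| - 4.78, 0) = 2.3633
prox(x) = [-5.0592, -0.7512, 2.3633]
||prox(x)||_1 = 5.0592 + 0.7512 + 2.3633 = 8.1737


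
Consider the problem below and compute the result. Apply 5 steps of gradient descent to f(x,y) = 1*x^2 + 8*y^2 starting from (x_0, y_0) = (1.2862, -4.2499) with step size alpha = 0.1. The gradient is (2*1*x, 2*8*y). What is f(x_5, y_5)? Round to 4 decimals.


Gradient descent on f(x,y) = 1*x^2 + 8*y^2.
Starting point: (1.2862, -4.2499), alpha = 0.1
Step 1: grad_x = 2*1*1.2862 = 2.5724, grad_y = 2*8*-4.2499 = -67.9984
  x_1 = 1.2862 - 0.1*2.5724 = 1.029
  y_1 = -4.2499 - 0.1*-67.9984 = 2.5499
Step 2: grad_x = 2*1*1.029 = 2.0579, grad_y = 2*8*2.5499 = 40.799
  x_2 = 1.029 - 0.1*2.0579 = 0.8232
  y_2 = 2.5499 - 0.1*40.799 = -1.53
Step 3: grad_x = 2*1*0.8232 = 1.6463, grad_y = 2*8*-1.53 = -24.4794
  x_3 = 0.8232 - 0.1*1.6463 = 0.6585
  y_3 = -1.53 - 0.1*-24.4794 = 0.918
Step 4: grad_x = 2*1*0.6585 = 1.3171, grad_y = 2*8*0.918 = 14.6877
  x_4 = 0.6585 - 0.1*1.3171 = 0.5268
  y_4 = 0.918 - 0.1*14.6877 = -0.5508
Step 5: grad_x = 2*1*0.5268 = 1.0537, grad_y = 2*8*-0.5508 = -8.8126
  x_5 = 0.5268 - 0.1*1.0537 = 0.4215
  y_5 = -0.5508 - 0.1*-8.8126 = 0.3305
f(0.4215, 0.3305) = 1*0.4215^2 + 8*0.3305^2 = 1.0513


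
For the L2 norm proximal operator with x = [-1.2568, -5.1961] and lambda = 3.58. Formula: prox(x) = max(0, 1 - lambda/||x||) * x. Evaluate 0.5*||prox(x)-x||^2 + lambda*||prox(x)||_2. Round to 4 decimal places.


Step 1: Compute ||x||.
||x|| = 5.3459
Step 2: Compute scaling factor.
scale = max(0, 1 - 3.58/5.3459) = 0.3303
Step 3: prox(x) = [-0.4152, -1.7164]
||prox(x)|| = 1.7659
Step 4: Proximal objective.
0.5*||prox-x||^2 = 6.4082
lambda*||prox|| = 6.3219
Total = 12.7302


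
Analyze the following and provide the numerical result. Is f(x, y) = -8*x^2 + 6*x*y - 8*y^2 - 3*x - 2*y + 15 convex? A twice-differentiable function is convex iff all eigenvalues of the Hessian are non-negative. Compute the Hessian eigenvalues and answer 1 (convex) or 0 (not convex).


The Hessian of f(x,y) = -8*x^2 + 6*x*y - 8*y^2 - 3*x - 2*y + 15 is:
H = [[-16, 6], [6, -16]]
Trace = -16 - 16 = -32
Determinant = -16*-16 - (6)^2 = 220
Discriminant = (-32)^2 - 4*220 = 144.0
Eigenvalues: lambda_1 = -22.0, lambda_2 = -10.0
The function is not convex.

0


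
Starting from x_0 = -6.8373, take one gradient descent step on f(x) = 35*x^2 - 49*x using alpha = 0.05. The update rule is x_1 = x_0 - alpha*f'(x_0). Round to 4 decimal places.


We compute the gradient at x_0 and apply the update.
f'(x) = 70*x - 49
f'(-6.8373) = 70*-6.8373 - 49 = -527.611
x_1 = -6.8373 - 0.05*-527.611 = 19.5433


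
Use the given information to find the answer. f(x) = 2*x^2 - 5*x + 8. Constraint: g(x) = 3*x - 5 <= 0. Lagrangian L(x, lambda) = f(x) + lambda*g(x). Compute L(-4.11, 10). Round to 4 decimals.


Step 1: Evaluate f(x).
f(-4.11) = 2*(-4.11)^2 - 5*(-4.11) + 8 = 62.3342
Step 2: Evaluate g(x).
g(-4.11) = 3*-4.11 - 5 = -17.33
Step 3: Compute Lagrangian.
L = 62.3342 + 10*-17.33 = -110.9658


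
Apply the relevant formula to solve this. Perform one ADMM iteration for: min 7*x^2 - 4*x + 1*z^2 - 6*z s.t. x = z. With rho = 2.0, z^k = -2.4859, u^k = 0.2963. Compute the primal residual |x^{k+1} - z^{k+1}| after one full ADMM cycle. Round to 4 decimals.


ADMM iteration with rho = 2.0, z^k = -2.4859, u^k = 0.2963
Step 1: x-update.
Minimize 7*x^2 - 4*x + (2.0/2)*(x + 2.4859 + 0.2963)^2
FOC: (2*7 + 2.0)*x = 4 + 2.0*(-2.4859 - 0.2963)
x^{k+1} = -0.0978
Step 2: z-update.
Minimize 1*z^2 - 6*z + (2.0/2)*(-0.0978 - z + 0.2963)^2
FOC: (2*1 + 2.0)*z = 6 + 2.0*(-0.0978 + 0.2963)
z^{k+1} = 1.5993
Step 3: u-update.
u^{k+1} = 0.2963 - 0.0978 - 1.5993 = -1.4007
Step 4: Primal residual = |-0.0978 - 1.5993| = 1.697


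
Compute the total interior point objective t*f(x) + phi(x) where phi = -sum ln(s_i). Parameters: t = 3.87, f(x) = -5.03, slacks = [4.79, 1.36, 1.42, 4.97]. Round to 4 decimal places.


Step 1: Compute log-barrier.
ln values: [1.5665, 0.3075, 0.3507, 1.6034]
phi = -(1.5665 + 0.3075 + 0.3507 + 1.6034) = -3.8281
Step 2: Compute augmented objective.
t*f(x) = 3.87*-5.03 = -19.4661
Total = -19.4661 - 3.8281 = -23.2942


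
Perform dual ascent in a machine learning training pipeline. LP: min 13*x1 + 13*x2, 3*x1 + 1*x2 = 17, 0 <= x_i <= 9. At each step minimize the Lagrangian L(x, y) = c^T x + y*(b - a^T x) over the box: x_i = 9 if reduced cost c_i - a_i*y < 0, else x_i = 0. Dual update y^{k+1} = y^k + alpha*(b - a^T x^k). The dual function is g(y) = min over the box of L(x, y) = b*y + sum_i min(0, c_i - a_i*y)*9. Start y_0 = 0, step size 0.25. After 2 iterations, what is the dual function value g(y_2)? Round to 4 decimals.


Dual ascent for LP: min 13*x1 + 13*x2, 3*x1 + 1*x2 = 17, 0 <= x_i <= 9
Step 1: y^k = 0.0, reduced costs: (13.0, 13.0)
  x^k = (0.0, 0.0), subgradient = b - a^T x = 17.0
  y^{k+1} = 0.0 + 0.25*17.0 = 4.25
Step 2: y^k = 4.25, reduced costs: (0.25, 8.75)
  x^k = (0.0, 0.0), subgradient = b - a^T x = 17.0
  y^{k+1} = 4.25 + 0.25*17.0 = 8.5
Dual objective at y_2 = 8.5: reduced costs (-12.5, 4.5), box minimizer x = (9.0, 0.0)
g(y_2) = b*y + (c1 - a1*y)*x1 + (c2 - a2*y)*x2 = 17*8.5 + (-12.5)*9.0 + 4.5*0.0 = 144.5 - 112.5 + 0.0 = 32.0


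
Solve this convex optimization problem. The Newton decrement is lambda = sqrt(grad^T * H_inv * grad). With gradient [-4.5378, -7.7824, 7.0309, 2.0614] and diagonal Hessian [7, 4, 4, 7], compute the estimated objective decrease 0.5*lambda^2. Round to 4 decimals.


Step 1: H is diagonal, so H^(-1) * g = [-0.6483, -1.9456, 1.7577, 0.2945].
Step 2: g^T H^(-1) g = sum_i g_i^2 / H_ii
  = (-4.5378)^2/7 + (-7.7824)^2/4 + (7.0309)^2/4 + (2.0614)^2/7
  = 2.9417 + 15.1414 + 12.3584 + 0.6071 = 31.0485
Step 3: Objective decrease = 0.5 * g^T H^(-1) g = 15.5243


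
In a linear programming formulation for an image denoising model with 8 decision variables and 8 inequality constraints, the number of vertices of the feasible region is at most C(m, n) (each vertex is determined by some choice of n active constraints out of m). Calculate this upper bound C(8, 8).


Each vertex corresponds to some choice of n active constraints out of m, so the number of vertices is at most C(m, n) = m! / (n!(m-n)!).
m = 8, n = 8
Numerator: 8 * 7 * 6 * 5 * 4 * 3 * 2 * 1
Denominator: 8! = 40320
C(8, 8) = 1


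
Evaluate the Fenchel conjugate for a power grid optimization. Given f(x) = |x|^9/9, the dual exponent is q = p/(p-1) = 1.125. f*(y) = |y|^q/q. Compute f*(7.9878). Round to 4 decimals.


The conjugate exponent q satisfies 1/p + 1/q = 1.
p = 9, so q = 9/(9 - 1) = 1.125
|y|^q = 7.9878^1.125 = 10.3569
f*(7.9878) = 10.3569 / 1.125 = 9.2062


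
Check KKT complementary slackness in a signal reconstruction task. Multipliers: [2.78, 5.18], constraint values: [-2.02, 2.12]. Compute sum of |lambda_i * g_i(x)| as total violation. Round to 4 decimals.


KKT complementary slackness check:
lambda_1 * g_1 = 2.78 * -2.02 = -5.6156
lambda_2 * g_2 = 5.18 * 2.12 = 10.9816
Total violation = 5.6156 + 10.9816 = 16.5972


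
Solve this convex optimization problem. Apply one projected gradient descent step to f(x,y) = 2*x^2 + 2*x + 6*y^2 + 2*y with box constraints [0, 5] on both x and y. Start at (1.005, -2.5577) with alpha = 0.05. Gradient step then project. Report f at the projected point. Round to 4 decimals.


Step 1: Compute gradient at (1.005, -2.5577).
grad_x = 2*2*1.005 + 2 = 6.02
grad_y = 2*6*-2.5577 + 2 = -28.6924
Step 2: Gradient step.
x_raw = 1.005 - 0.05*6.02 = 0.704
y_raw = -2.5577 - 0.05*-28.6924 = -1.1231
Step 3: Project onto [0, 5].
x_proj = clip(0.704) = 0.704
y_proj = clip(-1.1231) = 0.0
Step 4: Evaluate f.
f(0.704, 0.0) = 2.3992


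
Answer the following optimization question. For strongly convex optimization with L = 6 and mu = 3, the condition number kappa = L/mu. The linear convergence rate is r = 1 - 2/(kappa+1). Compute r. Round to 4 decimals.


Step 1: Compute the condition number.
kappa = L/mu = 6/3 = 2.0
Step 2: Compute the convergence rate.
r = 1 - 2/(kappa + 1) = 1 - 2*mu/(L + mu) = (L - mu)/(L + mu) = 3/9 = 0.3333


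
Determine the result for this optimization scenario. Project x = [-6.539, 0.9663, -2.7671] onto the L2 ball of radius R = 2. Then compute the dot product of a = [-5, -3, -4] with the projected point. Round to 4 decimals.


Step 1: Compute ||x|| (intermediates to 6 decimals).
||x|| = sqrt((-6.539)^2 + 0.9663^2 + (-2.7671)^2) = 7.165829
Step 2: Project.
Since ||x|| > R, scale = R/||x|| = 2/7.165829 = 0.279102, proj(x) = scale * x
proj(x) = [-1.825048, 0.269696, -0.772303]
Step 3: Dot product.
a^T * proj(x) = -5*(-1.825048) - 3*0.269696 - 4*(-0.772303) = 11.4054


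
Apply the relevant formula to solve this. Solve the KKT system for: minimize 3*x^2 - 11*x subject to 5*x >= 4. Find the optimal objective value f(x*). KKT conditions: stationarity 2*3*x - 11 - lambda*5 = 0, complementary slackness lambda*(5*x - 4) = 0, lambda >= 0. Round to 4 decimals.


Step 1: Try lambda = 0 (constraint inactive).
Stationarity: 2*3*x - 11 = 0
x* = 11/(2*3) = 11/6 = 1.8333 (rounded; the exact value 11/6 is used below)
Check constraint: 5*1.8333 = 9.1665 >= 4 -- satisfied.
Step 2: Compute optimal value.
f(x*) = 3*(11/6)^2 - 11*(11/6) = -10.0833


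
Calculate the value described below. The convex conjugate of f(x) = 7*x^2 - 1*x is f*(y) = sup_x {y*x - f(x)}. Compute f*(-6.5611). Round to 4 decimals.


f*(y) = sup_x {y*x - a*x^2 - b*x} = sup_x {(y-b)*x - a*x^2}
FOC: (y - b) - 2a*x = 0 => x* = (y - b)/(2a)
x* = (-6.5611 + 1)/(2*7) = -0.3972
f*(-6.5611) = (y-b)^2/(4a) = (-6.5611 + 1)^2/(4*7)
= 30.9258/28 = 1.1045


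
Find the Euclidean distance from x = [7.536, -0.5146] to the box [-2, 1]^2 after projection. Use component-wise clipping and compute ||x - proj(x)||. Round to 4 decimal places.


Project each component onto [-2, 1].
clip(7.536) = 1.0, clip(-0.5146) = -0.5146
Projection = [1.0, -0.5146]
Squared diffs: [42.7193, 0.0]
Distance = sqrt(42.7193) = 6.536


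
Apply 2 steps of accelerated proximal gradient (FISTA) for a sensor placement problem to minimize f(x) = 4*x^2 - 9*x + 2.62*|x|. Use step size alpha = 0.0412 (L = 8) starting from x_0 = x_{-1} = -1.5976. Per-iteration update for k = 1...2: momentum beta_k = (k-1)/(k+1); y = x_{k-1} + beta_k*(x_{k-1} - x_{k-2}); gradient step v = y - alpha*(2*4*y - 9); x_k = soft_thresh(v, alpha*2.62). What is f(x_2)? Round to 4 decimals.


FISTA on f(x) = 4*x^2 - 9*x + 2.62*|x|
L = 8, alpha = 0.0412
Iteration 1: beta = 0.0, y = -1.5976 + 0.0*(-1.5976 + 1.5976) = -1.5976
  grad(y) = -21.7808, v = y - alpha*grad = -0.7002
  prox(v) = soft_thresh(-0.7002, 0.1079) = -0.5923
Iteration 2: beta = 0.3333, y = -0.5923 + 0.3333*(-0.5923 + 1.5976) = -0.2572
  grad(y) = -11.0575, v = y - alpha*grad = 0.1984
  prox(v) = soft_thresh(0.1984, 0.1079) = 0.0904
f(x_2) = 4*0.0904^2 - 9*0.0904 + 2.62*|0.0904| = -0.5443


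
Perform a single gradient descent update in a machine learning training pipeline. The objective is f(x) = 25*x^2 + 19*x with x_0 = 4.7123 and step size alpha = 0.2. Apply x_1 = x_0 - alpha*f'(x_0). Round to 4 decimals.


We compute the gradient at x_0 and apply the update.
f'(x) = 50*x + 19
f'(4.7123) = 50*4.7123 + 19 = 254.615
x_1 = 4.7123 - 0.2*254.615 = -46.2107


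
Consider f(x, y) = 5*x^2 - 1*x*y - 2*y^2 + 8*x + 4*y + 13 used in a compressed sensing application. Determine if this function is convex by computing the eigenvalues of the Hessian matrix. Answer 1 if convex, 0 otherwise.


The Hessian of f(x,y) = 5*x^2 - 1*x*y - 2*y^2 + 8*x + 4*y + 13 is:
H = [[10, -1], [-1, -4]]
Trace = 10 - 4 = 6
Determinant = 10*-4 - (-1)^2 = -41
Discriminant = (6)^2 - 4*-41 = 200.0
Eigenvalues: lambda_1 = -4.0711, lambda_2 = 10.0711
The function is not convex.

0


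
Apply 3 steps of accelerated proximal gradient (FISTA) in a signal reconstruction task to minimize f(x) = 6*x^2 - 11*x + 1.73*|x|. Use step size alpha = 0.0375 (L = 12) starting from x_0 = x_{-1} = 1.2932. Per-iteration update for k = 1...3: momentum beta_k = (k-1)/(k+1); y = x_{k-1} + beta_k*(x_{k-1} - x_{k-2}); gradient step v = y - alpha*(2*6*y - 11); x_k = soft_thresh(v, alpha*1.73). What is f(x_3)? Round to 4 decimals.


FISTA on f(x) = 6*x^2 - 11*x + 1.73*|x|
L = 12, alpha = 0.0375
Iteration 1: beta = 0.0, y = 1.2932 + 0.0*(1.2932 - 1.2932) = 1.2932
  grad(y) = 4.5184, v = y - alpha*grad = 1.1238
  prox(v) = soft_thresh(1.1238, 0.0649) = 1.0589
Iteration 2: beta = 0.3333, y = 1.0589 + 0.3333*(1.0589 - 1.2932) = 0.9808
  grad(y) = 0.7694, v = y - alpha*grad = 0.9519
  prox(v) = soft_thresh(0.9519, 0.0649) = 0.8871
Iteration 3: beta = 0.5, y = 0.8871 + 0.5*(0.8871 - 1.0589) = 0.8011
  grad(y) = -1.3863, v = y - alpha*grad = 0.8531
  prox(v) = soft_thresh(0.8531, 0.0649) = 0.7883
f(x_3) = 6*0.7883^2 - 11*0.7883 + 1.73*|0.7883| = -3.579


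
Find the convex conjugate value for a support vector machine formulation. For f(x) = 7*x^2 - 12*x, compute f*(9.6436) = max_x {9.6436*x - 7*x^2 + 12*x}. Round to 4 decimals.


f*(y) = sup_x {y*x - a*x^2 - b*x} = sup_x {(y-b)*x - a*x^2}
FOC: (y - b) - 2a*x = 0 => x* = (y - b)/(2a)
x* = (9.6436 + 12)/(2*7) = 1.546
f*(9.6436) = (y-b)^2/(4a) = (9.6436 + 12)^2/(4*7)
= 468.4454/28 = 16.7302


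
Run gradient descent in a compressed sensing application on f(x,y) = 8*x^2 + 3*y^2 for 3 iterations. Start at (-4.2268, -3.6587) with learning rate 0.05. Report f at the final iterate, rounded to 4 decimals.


Gradient descent on f(x,y) = 8*x^2 + 3*y^2.
Starting point: (-4.2268, -3.6587), alpha = 0.05
Step 1: grad_x = 2*8*-4.2268 = -67.6288, grad_y = 2*3*-3.6587 = -21.9522
  x_1 = -4.2268 - 0.05*-67.6288 = -0.8454
  y_1 = -3.6587 - 0.05*-21.9522 = -2.5611
Step 2: grad_x = 2*8*-0.8454 = -13.5258, grad_y = 2*3*-2.5611 = -15.3665
  x_2 = -0.8454 - 0.05*-13.5258 = -0.1691
  y_2 = -2.5611 - 0.05*-15.3665 = -1.7928
Step 3: grad_x = 2*8*-0.1691 = -2.7052, grad_y = 2*3*-1.7928 = -10.7566
  x_3 = -0.1691 - 0.05*-2.7052 = -0.0338
  y_3 = -1.7928 - 0.05*-10.7566 = -1.2549
f(-0.0338, -1.2549) = 8*(-0.0338)^2 + 3*(-1.2549)^2 = 4.7337


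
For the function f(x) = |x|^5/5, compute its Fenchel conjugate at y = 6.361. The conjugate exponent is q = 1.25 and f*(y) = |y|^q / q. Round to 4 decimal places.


The conjugate exponent q satisfies 1/p + 1/q = 1.
p = 5, so q = 5/(5 - 1) = 1.25
|y|^q = 6.361^1.25 = 10.102
f*(6.361) = 10.102 / 1.25 = 8.0816


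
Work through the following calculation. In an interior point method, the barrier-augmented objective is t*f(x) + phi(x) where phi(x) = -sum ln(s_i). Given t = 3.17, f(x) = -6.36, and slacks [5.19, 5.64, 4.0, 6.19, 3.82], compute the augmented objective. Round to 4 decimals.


Step 1: Compute log-barrier.
ln values: [1.6467, 1.7299, 1.3863, 1.8229, 1.3403]
phi = -(1.6467 + 1.7299 + 1.3863 + 1.8229 + 1.3403) = -7.9261
Step 2: Compute augmented objective.
t*f(x) = 3.17*-6.36 = -20.1612
Total = -20.1612 - 7.9261 = -28.0873


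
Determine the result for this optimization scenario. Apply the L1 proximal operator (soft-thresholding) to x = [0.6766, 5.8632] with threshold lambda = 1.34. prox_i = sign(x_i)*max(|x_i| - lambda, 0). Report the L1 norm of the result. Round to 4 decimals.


Soft-thresholding with lambda = 1.34:
prox(0.6766) = sign(0.6766)*max(|0.6766| - 1.34, 0) = 0.0
prox(5.8632) = sign(5.8632)*max(|5.8632| - 1.34, 0) = 4.5232
prox(x) = [0.0, 4.5232]
||prox(x)||_1 = 0.0 + 4.5232 = 4.5232


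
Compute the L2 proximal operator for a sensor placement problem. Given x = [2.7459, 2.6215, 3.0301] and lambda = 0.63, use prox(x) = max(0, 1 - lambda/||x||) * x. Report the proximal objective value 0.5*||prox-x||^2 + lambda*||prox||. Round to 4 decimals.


Step 1: Compute ||x||.
||x|| = 4.8573
Step 2: Compute scaling factor.
scale = max(0, 1 - 0.63/4.8573) = 0.8703
Step 3: prox(x) = [2.3898, 2.2815, 2.6371]
||prox(x)|| = 4.2273
Step 4: Proximal objective.
0.5*||prox-x||^2 = 0.1985
lambda*||prox|| = 2.6632
Total = 2.8617


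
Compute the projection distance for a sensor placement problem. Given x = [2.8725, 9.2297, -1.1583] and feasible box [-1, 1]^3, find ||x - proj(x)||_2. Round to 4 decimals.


Project each component onto [-1, 1].
clip(2.8725) = 1.0, clip(9.2297) = 1.0, clip(-1.1583) = -1.0
Projection = [1.0, 1.0, -1.0]
Squared diffs: [3.5063, 67.728, 0.0251]
Distance = sqrt(71.2594) = 8.4415


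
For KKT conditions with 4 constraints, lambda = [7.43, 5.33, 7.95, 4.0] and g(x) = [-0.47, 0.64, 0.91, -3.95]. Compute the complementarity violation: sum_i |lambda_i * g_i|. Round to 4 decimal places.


KKT complementary slackness check:
lambda_1 * g_1 = 7.43 * -0.47 = -3.4921
lambda_2 * g_2 = 5.33 * 0.64 = 3.4112
lambda_3 * g_3 = 7.95 * 0.91 = 7.2345
lambda_4 * g_4 = 4.0 * -3.95 = -15.8
Total violation = 3.4921 + 3.4112 + 7.2345 + 15.8 = 29.9378


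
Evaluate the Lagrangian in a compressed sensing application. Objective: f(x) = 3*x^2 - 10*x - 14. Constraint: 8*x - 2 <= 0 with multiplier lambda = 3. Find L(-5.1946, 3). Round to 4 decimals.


Step 1: Evaluate f(x).
f(-5.1946) = 3*(-5.1946)^2 - 10*(-5.1946) - 14 = 118.8976
Step 2: Evaluate g(x).
g(-5.1946) = 8*-5.1946 - 2 = -43.5568
Step 3: Compute Lagrangian.
L = 118.8976 + 3*-43.5568 = -11.7728


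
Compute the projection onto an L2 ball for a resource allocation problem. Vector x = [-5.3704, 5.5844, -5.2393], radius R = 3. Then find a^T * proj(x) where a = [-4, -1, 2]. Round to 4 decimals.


Step 1: Compute ||x|| (intermediates to 6 decimals).
||x|| = sqrt((-5.3704)^2 + 5.5844^2 + (-5.2393)^2) = 9.352913
Step 2: Project.
Since ||x|| > R, scale = R/||x|| = 3/9.352913 = 0.320756, proj(x) = scale * x
proj(x) = [-1.722588, 1.79123, -1.680537]
Step 3: Dot product.
a^T * proj(x) = -4*(-1.722588) - 1*1.79123 + 2*(-1.680537) = 1.738


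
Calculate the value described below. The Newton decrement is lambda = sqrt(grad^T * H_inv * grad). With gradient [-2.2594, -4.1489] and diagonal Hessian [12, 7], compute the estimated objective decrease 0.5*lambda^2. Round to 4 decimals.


Step 1: H is diagonal, so H^(-1) * g = [-0.1883, -0.5927].
Step 2: g^T H^(-1) g = sum_i g_i^2 / H_ii
  = (-2.2594)^2/12 + (-4.1489)^2/7
  = 0.4254 + 2.4591 = 2.8845
Step 3: Objective decrease = 0.5 * g^T H^(-1) g = 1.4422


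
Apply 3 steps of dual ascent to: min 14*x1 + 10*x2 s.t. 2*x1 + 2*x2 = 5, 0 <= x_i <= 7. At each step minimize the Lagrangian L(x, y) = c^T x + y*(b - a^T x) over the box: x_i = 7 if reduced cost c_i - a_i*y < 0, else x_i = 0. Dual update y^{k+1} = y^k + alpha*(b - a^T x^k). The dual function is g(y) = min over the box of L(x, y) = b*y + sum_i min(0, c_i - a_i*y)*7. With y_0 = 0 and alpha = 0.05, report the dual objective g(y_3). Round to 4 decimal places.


Dual ascent for LP: min 14*x1 + 10*x2, 2*x1 + 2*x2 = 5, 0 <= x_i <= 7
Step 1: y^k = 0.0, reduced costs: (14.0, 10.0)
  x^k = (0.0, 0.0), subgradient = b - a^T x = 5.0
  y^{k+1} = 0.0 + 0.05*5.0 = 0.25
Step 2: y^k = 0.25, reduced costs: (13.5, 9.5)
  x^k = (0.0, 0.0), subgradient = b - a^T x = 5.0
  y^{k+1} = 0.25 + 0.05*5.0 = 0.5
Step 3: y^k = 0.5, reduced costs: (13.0, 9.0)
  x^k = (0.0, 0.0), subgradient = b - a^T x = 5.0
  y^{k+1} = 0.5 + 0.05*5.0 = 0.75
Dual objective at y_3 = 0.75: reduced costs (12.5, 8.5), box minimizer x = (0.0, 0.0)
g(y_3) = b*y + (c1 - a1*y)*x1 + (c2 - a2*y)*x2 = 5*0.75 + 12.5*0.0 + 8.5*0.0 = 3.75 + 0.0 + 0.0 = 3.75


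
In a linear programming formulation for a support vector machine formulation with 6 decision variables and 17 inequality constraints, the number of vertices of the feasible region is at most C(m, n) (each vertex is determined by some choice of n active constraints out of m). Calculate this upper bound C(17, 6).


Each vertex corresponds to some choice of n active constraints out of m, so the number of vertices is at most C(m, n) = m! / (n!(m-n)!).
m = 17, n = 6
Numerator: 17 * 16 * 15 * 14 * 13 * 12
Denominator: 6! = 720
C(17, 6) = 12376


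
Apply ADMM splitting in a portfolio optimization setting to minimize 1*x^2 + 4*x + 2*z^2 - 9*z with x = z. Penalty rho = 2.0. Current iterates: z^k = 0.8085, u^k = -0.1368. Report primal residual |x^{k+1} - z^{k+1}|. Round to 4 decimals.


ADMM iteration with rho = 2.0, z^k = 0.8085, u^k = -0.1368
Step 1: x-update.
Minimize 1*x^2 + 4*x + (2.0/2)*(x - 0.8085 - 0.1368)^2
FOC: (2*1 + 2.0)*x = -4 + 2.0*(0.8085 + 0.1368)
x^{k+1} = -0.5274
Step 2: z-update.
Minimize 2*z^2 - 9*z + (2.0/2)*(-0.5274 - z - 0.1368)^2
FOC: (2*2 + 2.0)*z = 9 + 2.0*(-0.5274 - 0.1368)
z^{k+1} = 1.2786
Step 3: u-update.
u^{k+1} = -0.1368 - 0.5274 - 1.2786 = -1.9428
Step 4: Primal residual = |-0.5274 - 1.2786| = 1.806


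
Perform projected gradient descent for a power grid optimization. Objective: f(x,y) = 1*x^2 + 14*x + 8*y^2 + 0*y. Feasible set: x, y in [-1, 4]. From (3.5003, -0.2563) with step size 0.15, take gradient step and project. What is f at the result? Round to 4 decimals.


Step 1: Compute gradient at (3.5003, -0.2563).
grad_x = 2*1*3.5003 + 14 = 21.0006
grad_y = 2*8*-0.2563 + 0 = -4.1008
Step 2: Gradient step.
x_raw = 3.5003 - 0.15*21.0006 = 0.3502
y_raw = -0.2563 - 0.15*-4.1008 = 0.3588
Step 3: Project onto [-1, 4].
x_proj = clip(0.3502) = 0.3502
y_proj = clip(0.3588) = 0.3588
Step 4: Evaluate f.
f(0.3502, 0.3588) = 6.0556


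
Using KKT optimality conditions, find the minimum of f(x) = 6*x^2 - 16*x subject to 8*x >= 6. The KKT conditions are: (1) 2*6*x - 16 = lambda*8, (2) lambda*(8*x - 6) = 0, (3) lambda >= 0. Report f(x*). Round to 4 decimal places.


Step 1: Try lambda = 0 (constraint inactive).
Stationarity: 2*6*x - 16 = 0
x* = 16/(2*6) = 4/3 = 1.3333 (rounded; the exact value 4/3 is used below)
Check constraint: 8*1.3333 = 10.6664 >= 6 -- satisfied.
Step 2: Compute optimal value.
f(x*) = 6*(4/3)^2 - 16*(4/3) = -10.6667


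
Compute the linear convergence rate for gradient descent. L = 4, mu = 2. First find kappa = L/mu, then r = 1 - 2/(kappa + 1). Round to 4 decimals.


Step 1: Compute the condition number.
kappa = L/mu = 4/2 = 2.0
Step 2: Compute the convergence rate.
r = 1 - 2/(kappa + 1) = 1 - 2*mu/(L + mu) = (L - mu)/(L + mu) = 2/6 = 0.3333


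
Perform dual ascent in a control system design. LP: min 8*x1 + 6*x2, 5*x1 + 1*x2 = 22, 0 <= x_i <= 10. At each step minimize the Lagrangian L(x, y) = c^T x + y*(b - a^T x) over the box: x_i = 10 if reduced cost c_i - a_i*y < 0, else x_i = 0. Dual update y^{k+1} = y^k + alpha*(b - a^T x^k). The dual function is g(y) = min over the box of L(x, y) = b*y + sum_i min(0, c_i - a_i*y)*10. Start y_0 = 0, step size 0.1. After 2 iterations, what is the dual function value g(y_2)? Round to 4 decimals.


Dual ascent for LP: min 8*x1 + 6*x2, 5*x1 + 1*x2 = 22, 0 <= x_i <= 10
Step 1: y^k = 0.0, reduced costs: (8.0, 6.0)
  x^k = (0.0, 0.0), subgradient = b - a^T x = 22.0
  y^{k+1} = 0.0 + 0.1*22.0 = 2.2
Step 2: y^k = 2.2, reduced costs: (-3.0, 3.8)
  x^k = (10.0, 0.0), subgradient = b - a^T x = -28.0
  y^{k+1} = 2.2 + 0.1*-28.0 = -0.6
Dual objective at y_2 = -0.6: reduced costs (11.0, 6.6), box minimizer x = (0.0, 0.0)
g(y_2) = b*y + (c1 - a1*y)*x1 + (c2 - a2*y)*x2 = 22*(-0.6) + 11.0*0.0 + 6.6*0.0 = -13.2 + 0.0 + 0.0 = -13.2


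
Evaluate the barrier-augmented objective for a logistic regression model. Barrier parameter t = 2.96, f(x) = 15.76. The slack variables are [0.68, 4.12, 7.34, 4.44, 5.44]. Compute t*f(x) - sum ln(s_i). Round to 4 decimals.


Step 1: Compute log-barrier.
ln values: [-0.3857, 1.4159, 1.9933, 1.4907, 1.6938]
phi = -(-0.3857 + 1.4159 + 1.9933 + 1.4907 + 1.6938) = -6.208
Step 2: Compute augmented objective.
t*f(x) = 2.96*15.76 = 46.6496
Total = 46.6496 - 6.208 = 40.4416


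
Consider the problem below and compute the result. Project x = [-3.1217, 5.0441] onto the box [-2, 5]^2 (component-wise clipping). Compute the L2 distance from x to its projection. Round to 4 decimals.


Project each component onto [-2, 5].
clip(-3.1217) = -2.0, clip(5.0441) = 5.0
Projection = [-2.0, 5.0]
Squared diffs: [1.2582, 0.0019]
Distance = sqrt(1.2601) = 1.1226


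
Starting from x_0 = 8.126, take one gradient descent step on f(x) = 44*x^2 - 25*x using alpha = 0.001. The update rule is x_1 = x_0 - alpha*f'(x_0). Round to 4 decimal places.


We compute the gradient at x_0 and apply the update.
f'(x) = 88*x - 25
f'(8.126) = 88*8.126 - 25 = 690.088
x_1 = 8.126 - 0.001*690.088 = 7.4359


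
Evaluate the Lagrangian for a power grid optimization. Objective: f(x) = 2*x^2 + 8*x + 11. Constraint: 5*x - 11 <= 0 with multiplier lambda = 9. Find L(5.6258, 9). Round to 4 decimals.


Step 1: Evaluate f(x).
f(5.6258) = 2*5.6258^2 + 8*5.6258 + 11 = 119.3057
Step 2: Evaluate g(x).
g(5.6258) = 5*5.6258 - 11 = 17.129
Step 3: Compute Lagrangian.
L = 119.3057 + 9*17.129 = 273.4667


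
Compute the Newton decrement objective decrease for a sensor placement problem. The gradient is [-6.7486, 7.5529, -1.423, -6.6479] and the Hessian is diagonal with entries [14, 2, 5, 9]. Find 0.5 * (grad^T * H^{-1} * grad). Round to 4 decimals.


Step 1: H is diagonal, so H^(-1) * g = [-0.482, 3.7765, -0.2846, -0.7387].
Step 2: g^T H^(-1) g = sum_i g_i^2 / H_ii
  = (-6.7486)^2/14 + (7.5529)^2/2 + (-1.423)^2/5 + (-6.6479)^2/9
  = 3.2531 + 28.5231 + 0.405 + 4.9105 = 37.0918
Step 3: Objective decrease = 0.5 * g^T H^(-1) g = 18.5459


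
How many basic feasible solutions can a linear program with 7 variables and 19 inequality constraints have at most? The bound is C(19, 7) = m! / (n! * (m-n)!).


Each vertex corresponds to some choice of n active constraints out of m, so the number of vertices is at most C(m, n) = m! / (n!(m-n)!).
m = 19, n = 7
Numerator: 19 * 18 * 17 * 16 * 15 * 14 * 13
Denominator: 7! = 5040
C(19, 7) = 50388


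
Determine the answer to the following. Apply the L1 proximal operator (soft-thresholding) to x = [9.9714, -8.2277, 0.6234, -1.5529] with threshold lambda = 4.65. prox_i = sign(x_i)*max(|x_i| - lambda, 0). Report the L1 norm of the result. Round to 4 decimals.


Soft-thresholding with lambda = 4.65:
prox(9.9714) = sign(9.9714)*max(|9.9714| - 4.65, 0) = 5.3214
prox(-8.2277) = sign(-8.2277)*max(|-8.2277| - 4.65, 0) = -3.5777
prox(0.6234) = sign(0.6234)*max(|0.6234| - 4.65, 0) = 0.0
prox(-1.5529) = sign(-1.5529)*max(|-1.5529| - 4.65, 0) = 0.0
prox(x) = [5.3214, -3.5777, 0.0, 0.0]
||prox(x)||_1 = 5.3214 + 3.5777 + 0.0 + 0.0 = 8.8991


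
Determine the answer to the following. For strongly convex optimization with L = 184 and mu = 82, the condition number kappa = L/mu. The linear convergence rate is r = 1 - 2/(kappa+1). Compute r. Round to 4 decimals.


Step 1: Compute the condition number.
kappa = L/mu = 184/82 = 2.2439
Step 2: Compute the convergence rate.
r = 1 - 2/(kappa + 1) = 1 - 2*mu/(L + mu) = (L - mu)/(L + mu) = 102/266 = 0.3835


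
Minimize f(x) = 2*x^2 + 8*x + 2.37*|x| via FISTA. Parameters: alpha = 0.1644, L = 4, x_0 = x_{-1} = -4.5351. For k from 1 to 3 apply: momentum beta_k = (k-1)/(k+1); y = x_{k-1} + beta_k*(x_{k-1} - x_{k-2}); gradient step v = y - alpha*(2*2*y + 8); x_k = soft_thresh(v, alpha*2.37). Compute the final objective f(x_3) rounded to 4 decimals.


FISTA on f(x) = 2*x^2 + 8*x + 2.37*|x|
L = 4, alpha = 0.1644
Iteration 1: beta = 0.0, y = -4.5351 + 0.0*(-4.5351 + 4.5351) = -4.5351
  grad(y) = -10.1404, v = y - alpha*grad = -2.868
  prox(v) = soft_thresh(-2.868, 0.3896) = -2.4784
Iteration 2: beta = 0.3333, y = -2.4784 + 0.3333*(-2.4784 + 4.5351) = -1.7928
  grad(y) = 0.8287, v = y - alpha*grad = -1.9291
  prox(v) = soft_thresh(-1.9291, 0.3896) = -1.5394
Iteration 3: beta = 0.5, y = -1.5394 + 0.5*(-1.5394 + 2.4784) = -1.07
  grad(y) = 3.7202, v = y - alpha*grad = -1.6816
  prox(v) = soft_thresh(-1.6816, 0.3896) = -1.2919
f(x_3) = 2*(-1.2919)^2 + 8*(-1.2919) + 2.37*|-1.2919| = -3.9354


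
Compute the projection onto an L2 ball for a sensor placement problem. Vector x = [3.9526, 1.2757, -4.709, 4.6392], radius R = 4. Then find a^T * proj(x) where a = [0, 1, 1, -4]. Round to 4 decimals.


Step 1: Compute ||x|| (intermediates to 6 decimals).
||x|| = sqrt(3.9526^2 + 1.2757^2 + (-4.709)^2 + 4.6392^2) = 7.806876
Step 2: Project.
Since ||x|| > R, scale = R/||x|| = 4/7.806876 = 0.512369, proj(x) = scale * x
proj(x) = [2.02519, 0.653629, -2.412746, 2.376982]
Step 3: Dot product.
a^T * proj(x) = 0*2.02519 + 1*0.653629 + 1*(-2.412746) - 4*2.376982 = -11.267


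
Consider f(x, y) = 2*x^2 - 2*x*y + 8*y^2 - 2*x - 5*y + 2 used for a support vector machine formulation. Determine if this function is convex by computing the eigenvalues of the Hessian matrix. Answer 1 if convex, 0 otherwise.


The Hessian of f(x,y) = 2*x^2 - 2*x*y + 8*y^2 - 2*x - 5*y + 2 is:
H = [[4, -2], [-2, 16]]
Trace = 4 + 16 = 20
Determinant = 4*16 - (-2)^2 = 60
Discriminant = (20)^2 - 4*60 = 160.0
Eigenvalues: lambda_1 = 3.6754, lambda_2 = 16.3246
The function is convex.

1


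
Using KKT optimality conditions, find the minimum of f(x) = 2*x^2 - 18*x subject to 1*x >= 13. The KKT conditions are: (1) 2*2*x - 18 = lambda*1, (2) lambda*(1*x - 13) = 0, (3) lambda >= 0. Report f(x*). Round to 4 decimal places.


Step 1: Try lambda = 0 (constraint inactive).
x_unc = 18/(2*2) = 4.5
Check: 1*4.5 = 4.5 < 13 -- violated!
Step 2: Constraint must be active: 1*x = 13
x* = 13/1 = 13.0
lambda = (2*2*13.0 - 18)/1 = 34.0
Step 3: Compute optimal value.
f(x*) = 2*13.0^2 - 18*13.0 = 104.0
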